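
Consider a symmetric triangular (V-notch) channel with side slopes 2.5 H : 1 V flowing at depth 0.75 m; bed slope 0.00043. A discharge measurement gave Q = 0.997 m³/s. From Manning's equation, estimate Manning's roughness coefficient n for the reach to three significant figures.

A = z·y² = 2.5×0.75² = 1.406 m²
P = 2y√(1+z²) = 2×0.75×√(1+2.5²) = 4.039 m
R = A/P = 1.406/4.039 = 0.3482 m
n = (1/Q)·A·R^(2/3)·S^(1/2) = (1/0.997) × 1.406 × 0.4949 × 0.02074 = 0.01448

0.0145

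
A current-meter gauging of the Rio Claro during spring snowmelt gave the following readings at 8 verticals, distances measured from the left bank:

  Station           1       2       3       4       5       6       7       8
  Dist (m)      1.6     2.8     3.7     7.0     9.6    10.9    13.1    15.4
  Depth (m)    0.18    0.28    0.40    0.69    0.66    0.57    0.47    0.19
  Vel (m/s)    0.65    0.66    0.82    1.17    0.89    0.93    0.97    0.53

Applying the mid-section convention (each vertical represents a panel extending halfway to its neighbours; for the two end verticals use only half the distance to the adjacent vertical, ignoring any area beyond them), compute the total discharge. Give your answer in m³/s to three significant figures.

6.55 m³/s

w_1 = (2.8 − 1.6)/2 = 0.6 m; q_1 = 0.65 × 0.18 × 0.6 = 0.07020 m³/s
w_2 = (3.7 − 1.6)/2 = 1.05 m; q_2 = 0.66 × 0.28 × 1.05 = 0.1940 m³/s
w_3 = (7.0 − 2.8)/2 = 2.1 m; q_3 = 0.82 × 0.40 × 2.1 = 0.6888 m³/s
w_4 = (9.6 − 3.7)/2 = 2.95 m; q_4 = 1.17 × 0.69 × 2.95 = 2.382 m³/s
w_5 = (10.9 − 7.0)/2 = 1.95 m; q_5 = 0.89 × 0.66 × 1.95 = 1.145 m³/s
w_6 = (13.1 − 9.6)/2 = 1.75 m; q_6 = 0.93 × 0.57 × 1.75 = 0.9277 m³/s
w_7 = (15.4 − 10.9)/2 = 2.25 m; q_7 = 0.97 × 0.47 × 2.25 = 1.026 m³/s
w_8 = (15.4 − 13.1)/2 = 1.15 m; q_8 = 0.53 × 0.19 × 1.15 = 0.1158 m³/s
Q = Σ qᵢ = 6.549 m³/s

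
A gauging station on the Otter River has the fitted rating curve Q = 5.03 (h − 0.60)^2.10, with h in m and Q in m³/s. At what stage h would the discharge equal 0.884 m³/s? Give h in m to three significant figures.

h − h₀ = (Q/C)^(1/b) = (0.884/5.03)^(1/2.10) = 0.4369 m
h = 0.60 + 0.4369 = 1.037 m

1.04 m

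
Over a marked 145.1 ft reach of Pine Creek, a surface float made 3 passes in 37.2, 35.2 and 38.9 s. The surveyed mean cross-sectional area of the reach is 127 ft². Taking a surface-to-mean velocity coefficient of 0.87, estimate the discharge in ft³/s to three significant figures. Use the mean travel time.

t̄ = (37.2 + 35.2 + 38.9) / 3 = 37.1 s
v_surface = L / t̄ = 145.1 / 37.1 = 3.911 ft/s
v_mean = 0.87 × 3.911 = 3.403 ft/s
Q = A × v_mean = 127 × 3.403 = 432.1 ft³/s

432 ft³/s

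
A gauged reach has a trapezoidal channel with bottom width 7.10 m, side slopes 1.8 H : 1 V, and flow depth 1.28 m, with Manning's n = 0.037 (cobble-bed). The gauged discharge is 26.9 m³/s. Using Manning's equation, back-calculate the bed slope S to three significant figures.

A = (b + z·y)·y = (7.10 + 1.8×1.28)×1.28 = 12.04 m²
P = b + 2y√(1+z²) = 7.10 + 2×1.28×√(1+1.8²) = 12.37 m
R = A/P = 12.04/12.37 = 0.9730 m
S = (Q·n / (1·A·R^(2/3)))² = (26.9×0.037 / (1×12.04×0.9819))² = 0.007091

0.00709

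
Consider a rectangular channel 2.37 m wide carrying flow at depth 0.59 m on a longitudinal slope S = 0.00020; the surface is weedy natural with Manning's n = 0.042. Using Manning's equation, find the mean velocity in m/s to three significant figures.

0.181 m/s

A = b·y = 2.37 × 0.59 = 1.398 m²
P = b + 2y = 2.37 + 2×0.59 = 3.550 m
R = A/P = 1.398/3.550 = 0.3939 m
Q = (1/n)·A·R^(2/3)·S^(1/2) = (1/0.042) × 1.398 × 0.3939^(2/3) × 0.00020^(1/2) = 0.2530 m³/s
V = Q/A = 0.2530/1.398 = 0.1809 m/s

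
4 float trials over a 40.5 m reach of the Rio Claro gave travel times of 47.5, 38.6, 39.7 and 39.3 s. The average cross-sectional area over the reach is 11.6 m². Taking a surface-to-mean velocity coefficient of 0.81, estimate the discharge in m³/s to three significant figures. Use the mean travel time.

t̄ = (47.5 + 38.6 + 39.7 + 39.3) / 4 = 41.275 s
v_surface = L / t̄ = 40.5 / 41.275 = 0.9812 m/s
v_mean = 0.81 × 0.9812 = 0.7948 m/s
Q = A × v_mean = 11.6 × 0.7948 = 9.220 m³/s

9.22 m³/s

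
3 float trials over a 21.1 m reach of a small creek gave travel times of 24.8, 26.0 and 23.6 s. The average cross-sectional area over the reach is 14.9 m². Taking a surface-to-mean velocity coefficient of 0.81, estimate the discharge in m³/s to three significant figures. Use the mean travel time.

10.3 m³/s

t̄ = (24.8 + 26.0 + 23.6) / 3 = 24.8 s
v_surface = L / t̄ = 21.1 / 24.8 = 0.8508 m/s
v_mean = 0.81 × 0.8508 = 0.6892 m/s
Q = A × v_mean = 14.9 × 0.6892 = 10.27 m³/s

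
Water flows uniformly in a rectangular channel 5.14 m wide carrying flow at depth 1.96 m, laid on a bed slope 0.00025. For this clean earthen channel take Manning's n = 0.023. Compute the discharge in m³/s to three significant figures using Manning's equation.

A = b·y = 5.14 × 1.96 = 10.07 m²
P = b + 2y = 5.14 + 2×1.96 = 9.060 m
R = A/P = 10.07/9.060 = 1.112 m
Q = (1/n)·A·R^(2/3)·S^(1/2) = (1/0.023) × 10.07 × 1.112^(2/3) × 0.00025^(1/2) = 7.433 m³/s

7.43 m³/s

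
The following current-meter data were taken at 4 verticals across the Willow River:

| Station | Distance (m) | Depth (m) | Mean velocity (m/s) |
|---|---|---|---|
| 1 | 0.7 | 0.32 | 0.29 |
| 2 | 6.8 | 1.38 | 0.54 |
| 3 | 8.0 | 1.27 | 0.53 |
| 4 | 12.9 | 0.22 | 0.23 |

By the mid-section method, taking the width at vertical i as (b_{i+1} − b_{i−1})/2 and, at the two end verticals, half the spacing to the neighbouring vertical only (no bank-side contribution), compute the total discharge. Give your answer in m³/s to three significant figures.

5.18 m³/s

w_1 = (6.8 − 0.7)/2 = 3.05 m; q_1 = 0.29 × 0.32 × 3.05 = 0.2830 m³/s
w_2 = (8.0 − 0.7)/2 = 3.65 m; q_2 = 0.54 × 1.38 × 3.65 = 2.720 m³/s
w_3 = (12.9 − 6.8)/2 = 3.05 m; q_3 = 0.53 × 1.27 × 3.05 = 2.053 m³/s
w_4 = (12.9 − 8.0)/2 = 2.45 m; q_4 = 0.23 × 0.22 × 2.45 = 0.1240 m³/s
Q = Σ qᵢ = 5.180 m³/s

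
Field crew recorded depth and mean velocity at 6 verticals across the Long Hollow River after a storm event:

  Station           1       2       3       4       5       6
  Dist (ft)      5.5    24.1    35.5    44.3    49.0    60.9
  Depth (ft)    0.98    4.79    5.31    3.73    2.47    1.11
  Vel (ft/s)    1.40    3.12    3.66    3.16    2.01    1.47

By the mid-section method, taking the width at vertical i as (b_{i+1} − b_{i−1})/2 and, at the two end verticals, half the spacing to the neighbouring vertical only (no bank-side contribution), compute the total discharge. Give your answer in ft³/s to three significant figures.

w_1 = (24.1 − 5.5)/2 = 9.3 ft; q_1 = 1.40 × 0.98 × 9.3 = 12.76 ft³/s
w_2 = (35.5 − 5.5)/2 = 15 ft; q_2 = 3.12 × 4.79 × 15 = 224.2 ft³/s
w_3 = (44.3 − 24.1)/2 = 10.1 ft; q_3 = 3.66 × 5.31 × 10.1 = 196.3 ft³/s
w_4 = (49.0 − 35.5)/2 = 6.75 ft; q_4 = 3.16 × 3.73 × 6.75 = 79.56 ft³/s
w_5 = (60.9 − 44.3)/2 = 8.3 ft; q_5 = 2.01 × 2.47 × 8.3 = 41.21 ft³/s
w_6 = (60.9 − 49.0)/2 = 5.95 ft; q_6 = 1.47 × 1.11 × 5.95 = 9.709 ft³/s
Q = Σ qᵢ = 563.7 ft³/s

564 ft³/s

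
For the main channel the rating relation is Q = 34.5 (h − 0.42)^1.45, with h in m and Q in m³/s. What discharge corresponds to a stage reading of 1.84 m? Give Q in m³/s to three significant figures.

57.4 m³/s

Q = 34.5 × (1.84 − 0.42)^1.45 = 34.5 × 1.42^1.45 = 57.36 m³/s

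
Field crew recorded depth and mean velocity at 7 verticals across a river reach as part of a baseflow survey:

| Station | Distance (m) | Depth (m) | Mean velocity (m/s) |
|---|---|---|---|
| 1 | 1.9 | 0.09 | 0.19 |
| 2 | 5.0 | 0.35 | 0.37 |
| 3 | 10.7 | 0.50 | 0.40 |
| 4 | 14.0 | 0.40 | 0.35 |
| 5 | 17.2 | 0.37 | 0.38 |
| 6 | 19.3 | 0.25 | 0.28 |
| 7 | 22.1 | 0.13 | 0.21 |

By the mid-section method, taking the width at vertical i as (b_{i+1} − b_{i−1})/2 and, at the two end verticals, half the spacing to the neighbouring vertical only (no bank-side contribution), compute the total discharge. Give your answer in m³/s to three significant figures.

2.53 m³/s

w_1 = (5.0 − 1.9)/2 = 1.55 m; q_1 = 0.19 × 0.09 × 1.55 = 0.02651 m³/s
w_2 = (10.7 − 1.9)/2 = 4.4 m; q_2 = 0.37 × 0.35 × 4.4 = 0.5698 m³/s
w_3 = (14.0 − 5.0)/2 = 4.5 m; q_3 = 0.40 × 0.50 × 4.5 = 0.9000 m³/s
w_4 = (17.2 − 10.7)/2 = 3.25 m; q_4 = 0.35 × 0.40 × 3.25 = 0.4550 m³/s
w_5 = (19.3 − 14.0)/2 = 2.65 m; q_5 = 0.38 × 0.37 × 2.65 = 0.3726 m³/s
w_6 = (22.1 − 17.2)/2 = 2.45 m; q_6 = 0.28 × 0.25 × 2.45 = 0.1715 m³/s
w_7 = (22.1 − 19.3)/2 = 1.4 m; q_7 = 0.21 × 0.13 × 1.4 = 0.03822 m³/s
Q = Σ qᵢ = 2.534 m³/s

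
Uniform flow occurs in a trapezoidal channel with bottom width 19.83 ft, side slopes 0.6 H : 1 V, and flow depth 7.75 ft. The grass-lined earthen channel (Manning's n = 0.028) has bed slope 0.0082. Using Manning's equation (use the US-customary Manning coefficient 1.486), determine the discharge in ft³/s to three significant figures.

2670 ft³/s

A = (b + z·y)·y = (19.83 + 0.6×7.75)×7.75 = 189.7 ft²
P = b + 2y√(1+z²) = 19.83 + 2×7.75×√(1+0.6²) = 37.91 ft
R = A/P = 189.7/37.91 = 5.005 ft
Q = (1.486/n)·A·R^(2/3)·S^(1/2) = (1.486/0.028) × 189.7 × 5.005^(2/3) × 0.0082^(1/2) = 2668 ft³/s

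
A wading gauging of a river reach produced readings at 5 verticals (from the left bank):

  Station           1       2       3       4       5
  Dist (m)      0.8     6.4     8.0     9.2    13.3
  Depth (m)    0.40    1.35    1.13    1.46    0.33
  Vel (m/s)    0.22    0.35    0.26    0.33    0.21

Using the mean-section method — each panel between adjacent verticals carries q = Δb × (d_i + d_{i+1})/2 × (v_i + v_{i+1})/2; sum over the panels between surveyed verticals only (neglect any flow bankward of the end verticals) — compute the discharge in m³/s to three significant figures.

3.45 m³/s

Panel 1-2: Δb = 5.6 m, d̄ = (0.40+1.35)/2 = 0.875, v̄ = (0.22+0.35)/2 = 0.285 → q = 5.6×0.875×0.285 = 1.397 m³/s
Panel 2-3: Δb = 1.6 m, d̄ = (1.35+1.13)/2 = 1.24, v̄ = (0.35+0.26)/2 = 0.305 → q = 1.6×1.24×0.305 = 0.6051 m³/s
Panel 3-4: Δb = 1.2 m, d̄ = (1.13+1.46)/2 = 1.295, v̄ = (0.26+0.33)/2 = 0.295 → q = 1.2×1.295×0.295 = 0.4584 m³/s
Panel 4-5: Δb = 4.1 m, d̄ = (1.46+0.33)/2 = 0.895, v̄ = (0.33+0.21)/2 = 0.27 → q = 4.1×0.895×0.27 = 0.9908 m³/s
Q = Σ q = 3.451 m³/s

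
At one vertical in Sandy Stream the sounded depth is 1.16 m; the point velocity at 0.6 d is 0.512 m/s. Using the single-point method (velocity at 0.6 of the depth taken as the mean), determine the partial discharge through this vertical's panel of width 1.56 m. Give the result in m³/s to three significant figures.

v̄ = v₀.₆ = 0.512 m/s
q = v̄ × d × w = 0.5120 × 1.16 × 1.56 = 0.9265 m³/s

0.927 m³/s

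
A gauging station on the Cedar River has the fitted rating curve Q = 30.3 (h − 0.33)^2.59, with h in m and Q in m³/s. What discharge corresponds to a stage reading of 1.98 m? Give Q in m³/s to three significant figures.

111 m³/s

Q = 30.3 × (1.98 − 0.33)^2.59 = 30.3 × 1.65^2.59 = 110.8 m³/s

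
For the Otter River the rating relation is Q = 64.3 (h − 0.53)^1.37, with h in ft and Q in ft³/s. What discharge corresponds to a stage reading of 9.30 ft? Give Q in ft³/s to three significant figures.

1260 ft³/s

Q = 64.3 × (9.30 − 0.53)^1.37 = 64.3 × 8.77^1.37 = 1259 ft³/s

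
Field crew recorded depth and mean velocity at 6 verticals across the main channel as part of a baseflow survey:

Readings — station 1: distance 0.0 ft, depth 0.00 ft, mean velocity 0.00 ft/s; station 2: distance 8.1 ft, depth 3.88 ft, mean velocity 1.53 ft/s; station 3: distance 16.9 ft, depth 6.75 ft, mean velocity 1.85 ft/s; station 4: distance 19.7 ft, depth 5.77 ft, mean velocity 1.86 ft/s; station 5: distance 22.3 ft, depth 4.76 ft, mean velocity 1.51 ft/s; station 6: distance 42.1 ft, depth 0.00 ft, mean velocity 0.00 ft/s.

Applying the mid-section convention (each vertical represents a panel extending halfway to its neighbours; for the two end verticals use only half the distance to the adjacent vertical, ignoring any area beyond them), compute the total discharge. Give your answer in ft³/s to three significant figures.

232 ft³/s

w_2 = (16.9 − 0.0)/2 = 8.45 ft; q_2 = 1.53 × 3.88 × 8.45 = 50.16 ft³/s
w_3 = (19.7 − 8.1)/2 = 5.8 ft; q_3 = 1.85 × 6.75 × 5.8 = 72.43 ft³/s
w_4 = (22.3 − 16.9)/2 = 2.7 ft; q_4 = 1.86 × 5.77 × 2.7 = 28.98 ft³/s
w_5 = (42.1 − 19.7)/2 = 11.2 ft; q_5 = 1.51 × 4.76 × 11.2 = 80.50 ft³/s
Stations 1, 6 contribute zero (depth or velocity is 0).
Q = Σ qᵢ = 232.1 ft³/s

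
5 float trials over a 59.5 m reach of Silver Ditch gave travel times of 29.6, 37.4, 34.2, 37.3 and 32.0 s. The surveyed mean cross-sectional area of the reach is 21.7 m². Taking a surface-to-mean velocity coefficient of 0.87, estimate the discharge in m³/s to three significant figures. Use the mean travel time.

t̄ = (29.6 + 37.4 + 34.2 + 37.3 + 32.0) / 5 = 34.1 s
v_surface = L / t̄ = 59.5 / 34.1 = 1.745 m/s
v_mean = 0.87 × 1.745 = 1.518 m/s
Q = A × v_mean = 21.7 × 1.518 = 32.94 m³/s

32.9 m³/s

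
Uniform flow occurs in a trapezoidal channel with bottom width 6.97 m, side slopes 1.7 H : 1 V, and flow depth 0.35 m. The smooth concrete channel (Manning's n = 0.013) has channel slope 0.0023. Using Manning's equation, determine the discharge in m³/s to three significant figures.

A = (b + z·y)·y = (6.97 + 1.7×0.35)×0.35 = 2.648 m²
P = b + 2y√(1+z²) = 6.97 + 2×0.35×√(1+1.7²) = 8.351 m
R = A/P = 2.648/8.351 = 0.3171 m
Q = (1/n)·A·R^(2/3)·S^(1/2) = (1/0.013) × 2.648 × 0.3171^(2/3) × 0.0023^(1/2) = 4.542 m³/s

4.54 m³/s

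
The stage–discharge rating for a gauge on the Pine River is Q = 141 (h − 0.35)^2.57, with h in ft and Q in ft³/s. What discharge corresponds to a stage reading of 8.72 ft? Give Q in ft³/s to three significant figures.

33200 ft³/s

Q = 141 × (8.72 − 0.35)^2.57 = 141 × 8.37^2.57 = 33160 ft³/s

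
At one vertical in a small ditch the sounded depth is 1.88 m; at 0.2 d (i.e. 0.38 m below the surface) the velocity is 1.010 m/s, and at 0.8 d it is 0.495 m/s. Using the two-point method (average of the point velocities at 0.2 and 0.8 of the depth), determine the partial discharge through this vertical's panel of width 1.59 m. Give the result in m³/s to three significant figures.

v̄ = (1.010 + 0.495) / 2 = 0.7525 m/s
q = v̄ × d × w = 0.7525 × 1.88 × 1.59 = 2.249 m³/s

2.25 m³/s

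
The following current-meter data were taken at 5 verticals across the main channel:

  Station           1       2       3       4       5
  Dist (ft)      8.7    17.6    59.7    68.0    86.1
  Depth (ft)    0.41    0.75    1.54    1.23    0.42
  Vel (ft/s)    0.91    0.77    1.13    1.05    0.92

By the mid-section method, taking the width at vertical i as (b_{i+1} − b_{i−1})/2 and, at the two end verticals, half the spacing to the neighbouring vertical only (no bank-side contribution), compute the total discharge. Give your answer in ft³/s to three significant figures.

80.8 ft³/s

w_1 = (17.6 − 8.7)/2 = 4.45 ft; q_1 = 0.91 × 0.41 × 4.45 = 1.660 ft³/s
w_2 = (59.7 − 8.7)/2 = 25.5 ft; q_2 = 0.77 × 0.75 × 25.5 = 14.73 ft³/s
w_3 = (68.0 − 17.6)/2 = 25.2 ft; q_3 = 1.13 × 1.54 × 25.2 = 43.85 ft³/s
w_4 = (86.1 − 59.7)/2 = 13.2 ft; q_4 = 1.05 × 1.23 × 13.2 = 17.05 ft³/s
w_5 = (86.1 − 68.0)/2 = 9.05 ft; q_5 = 0.92 × 0.42 × 9.05 = 3.497 ft³/s
Q = Σ qᵢ = 80.78 ft³/s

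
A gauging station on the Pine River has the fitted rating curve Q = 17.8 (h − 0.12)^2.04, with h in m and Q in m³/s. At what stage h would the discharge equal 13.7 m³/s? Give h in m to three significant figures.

h − h₀ = (Q/C)^(1/b) = (13.7/17.8)^(1/2.04) = 0.8796 m
h = 0.12 + 0.8796 = 0.9996 m

1.00 m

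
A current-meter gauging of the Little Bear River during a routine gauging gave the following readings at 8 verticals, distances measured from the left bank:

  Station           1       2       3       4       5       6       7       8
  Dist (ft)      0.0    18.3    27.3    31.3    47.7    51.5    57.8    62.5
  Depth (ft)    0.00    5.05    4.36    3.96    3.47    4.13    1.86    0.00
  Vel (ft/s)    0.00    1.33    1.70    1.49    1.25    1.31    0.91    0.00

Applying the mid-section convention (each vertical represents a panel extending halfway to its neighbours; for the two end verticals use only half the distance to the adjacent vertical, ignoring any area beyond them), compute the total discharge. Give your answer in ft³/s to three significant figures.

280 ft³/s

w_2 = (27.3 − 0.0)/2 = 13.65 ft; q_2 = 1.33 × 5.05 × 13.65 = 91.68 ft³/s
w_3 = (31.3 − 18.3)/2 = 6.5 ft; q_3 = 1.70 × 4.36 × 6.5 = 48.18 ft³/s
w_4 = (47.7 − 27.3)/2 = 10.2 ft; q_4 = 1.49 × 3.96 × 10.2 = 60.18 ft³/s
w_5 = (51.5 − 31.3)/2 = 10.1 ft; q_5 = 1.25 × 3.47 × 10.1 = 43.81 ft³/s
w_6 = (57.8 − 47.7)/2 = 5.05 ft; q_6 = 1.31 × 4.13 × 5.05 = 27.32 ft³/s
w_7 = (62.5 − 51.5)/2 = 5.5 ft; q_7 = 0.91 × 1.86 × 5.5 = 9.309 ft³/s
Stations 1, 8 contribute zero (depth or velocity is 0).
Q = Σ qᵢ = 280.5 ft³/s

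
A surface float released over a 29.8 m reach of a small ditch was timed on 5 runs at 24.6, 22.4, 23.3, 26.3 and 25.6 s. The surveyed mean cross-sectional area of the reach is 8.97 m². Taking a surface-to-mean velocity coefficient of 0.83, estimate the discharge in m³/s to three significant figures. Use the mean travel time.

t̄ = (24.6 + 22.4 + 23.3 + 26.3 + 25.6) / 5 = 24.44 s
v_surface = L / t̄ = 29.8 / 24.44 = 1.219 m/s
v_mean = 0.83 × 1.219 = 1.012 m/s
Q = A × v_mean = 8.97 × 1.012 = 9.078 m³/s

9.08 m³/s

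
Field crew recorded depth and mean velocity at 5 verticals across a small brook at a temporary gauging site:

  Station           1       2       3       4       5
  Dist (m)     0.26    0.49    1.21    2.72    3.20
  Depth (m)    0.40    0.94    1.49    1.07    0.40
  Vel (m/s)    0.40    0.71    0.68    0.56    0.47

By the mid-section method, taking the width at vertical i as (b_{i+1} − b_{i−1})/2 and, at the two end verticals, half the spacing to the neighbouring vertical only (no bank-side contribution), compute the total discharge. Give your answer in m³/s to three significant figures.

2.11 m³/s

w_1 = (0.49 − 0.26)/2 = 0.115 m; q_1 = 0.40 × 0.40 × 0.115 = 0.01840 m³/s
w_2 = (1.21 − 0.26)/2 = 0.475 m; q_2 = 0.71 × 0.94 × 0.475 = 0.3170 m³/s
w_3 = (2.72 − 0.49)/2 = 1.115 m; q_3 = 0.68 × 1.49 × 1.115 = 1.130 m³/s
w_4 = (3.20 − 1.21)/2 = 0.995 m; q_4 = 0.56 × 1.07 × 0.995 = 0.5962 m³/s
w_5 = (3.20 − 2.72)/2 = 0.24 m; q_5 = 0.47 × 0.40 × 0.24 = 0.04512 m³/s
Q = Σ qᵢ = 2.106 m³/s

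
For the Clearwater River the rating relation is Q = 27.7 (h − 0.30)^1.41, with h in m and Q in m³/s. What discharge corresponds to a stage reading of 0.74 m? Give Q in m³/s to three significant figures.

Q = 27.7 × (0.74 − 0.30)^1.41 = 27.7 × 0.44^1.41 = 8.705 m³/s

8.70 m³/s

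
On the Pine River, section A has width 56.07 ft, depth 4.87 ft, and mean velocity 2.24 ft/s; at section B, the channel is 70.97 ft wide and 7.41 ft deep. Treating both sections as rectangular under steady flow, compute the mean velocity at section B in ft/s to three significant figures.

1.16 ft/s

Q = A₁V₁ = (56.07×4.87) × 2.24 = 611.7 ft³/s
A₂ = 70.97 × 7.41 = 525.9 ft²
V₂ = Q/A₂ = 611.7/525.9 = 1.163 ft/s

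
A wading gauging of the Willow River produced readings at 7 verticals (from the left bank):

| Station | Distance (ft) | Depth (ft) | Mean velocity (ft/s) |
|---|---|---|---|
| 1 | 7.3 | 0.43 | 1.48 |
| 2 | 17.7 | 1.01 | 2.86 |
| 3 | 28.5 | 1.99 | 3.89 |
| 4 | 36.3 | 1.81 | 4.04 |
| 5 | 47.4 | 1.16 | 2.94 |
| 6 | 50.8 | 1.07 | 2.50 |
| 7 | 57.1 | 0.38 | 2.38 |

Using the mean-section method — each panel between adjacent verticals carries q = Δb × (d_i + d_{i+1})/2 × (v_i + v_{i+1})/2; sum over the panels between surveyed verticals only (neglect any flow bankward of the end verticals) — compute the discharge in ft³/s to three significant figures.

Panel 1-2: Δb = 10.4 ft, d̄ = (0.43+1.01)/2 = 0.72, v̄ = (1.48+2.86)/2 = 2.17 → q = 10.4×0.72×2.17 = 16.25 ft³/s
Panel 2-3: Δb = 10.8 ft, d̄ = (1.01+1.99)/2 = 1.5, v̄ = (2.86+3.89)/2 = 3.375 → q = 10.8×1.5×3.375 = 54.68 ft³/s
Panel 3-4: Δb = 7.8 ft, d̄ = (1.99+1.81)/2 = 1.9, v̄ = (3.89+4.04)/2 = 3.965 → q = 7.8×1.9×3.965 = 58.76 ft³/s
Panel 4-5: Δb = 11.1 ft, d̄ = (1.81+1.16)/2 = 1.485, v̄ = (4.04+2.94)/2 = 3.49 → q = 11.1×1.485×3.49 = 57.53 ft³/s
Panel 5-6: Δb = 3.4 ft, d̄ = (1.16+1.07)/2 = 1.115, v̄ = (2.94+2.50)/2 = 2.72 → q = 3.4×1.115×2.72 = 10.31 ft³/s
Panel 6-7: Δb = 6.3 ft, d̄ = (1.07+0.38)/2 = 0.725, v̄ = (2.50+2.38)/2 = 2.44 → q = 6.3×0.725×2.44 = 11.14 ft³/s
Q = Σ q = 208.7 ft³/s

209 ft³/s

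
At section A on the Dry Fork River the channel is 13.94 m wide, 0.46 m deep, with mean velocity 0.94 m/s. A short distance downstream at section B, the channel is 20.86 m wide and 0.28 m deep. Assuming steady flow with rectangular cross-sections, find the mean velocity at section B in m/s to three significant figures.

Q = A₁V₁ = (13.94×0.46) × 0.94 = 6.028 m³/s
A₂ = 20.86 × 0.28 = 5.841 m²
V₂ = Q/A₂ = 6.028/5.841 = 1.032 m/s

1.03 m/s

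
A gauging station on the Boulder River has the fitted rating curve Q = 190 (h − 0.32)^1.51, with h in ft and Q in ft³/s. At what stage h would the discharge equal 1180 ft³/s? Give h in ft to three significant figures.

3.67 ft

h − h₀ = (Q/C)^(1/b) = (1180/190)^(1/1.51) = 3.352 ft
h = 0.32 + 3.352 = 3.672 ft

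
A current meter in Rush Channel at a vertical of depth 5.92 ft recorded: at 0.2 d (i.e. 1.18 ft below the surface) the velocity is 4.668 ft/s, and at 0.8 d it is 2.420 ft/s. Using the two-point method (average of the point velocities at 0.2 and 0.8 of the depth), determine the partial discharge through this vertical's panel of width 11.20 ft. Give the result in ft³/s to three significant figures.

v̄ = (4.668 + 2.420) / 2 = 3.544 ft/s
q = v̄ × d × w = 3.544 × 5.92 × 11.20 = 235.0 ft³/s

235 ft³/s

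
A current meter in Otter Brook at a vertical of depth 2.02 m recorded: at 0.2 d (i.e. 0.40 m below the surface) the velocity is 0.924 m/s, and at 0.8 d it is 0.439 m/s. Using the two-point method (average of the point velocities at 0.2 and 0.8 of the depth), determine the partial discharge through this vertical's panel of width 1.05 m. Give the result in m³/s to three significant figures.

1.45 m³/s

v̄ = (0.924 + 0.439) / 2 = 0.6815 m/s
q = v̄ × d × w = 0.6815 × 2.02 × 1.05 = 1.445 m³/s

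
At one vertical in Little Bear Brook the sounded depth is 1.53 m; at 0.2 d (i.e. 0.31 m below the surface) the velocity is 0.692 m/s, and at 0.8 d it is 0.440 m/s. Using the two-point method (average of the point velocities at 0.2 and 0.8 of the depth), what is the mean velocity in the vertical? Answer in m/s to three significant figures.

v̄ = (0.692 + 0.440) / 2 = 0.5660 m/s

0.566 m/s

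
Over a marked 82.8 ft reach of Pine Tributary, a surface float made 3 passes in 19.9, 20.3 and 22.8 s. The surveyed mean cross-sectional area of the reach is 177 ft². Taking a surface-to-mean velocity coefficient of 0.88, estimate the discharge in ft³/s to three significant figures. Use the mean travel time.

614 ft³/s

t̄ = (19.9 + 20.3 + 22.8) / 3 = 21 s
v_surface = L / t̄ = 82.8 / 21 = 3.943 ft/s
v_mean = 0.88 × 3.943 = 3.470 ft/s
Q = A × v_mean = 177 × 3.470 = 614.1 ft³/s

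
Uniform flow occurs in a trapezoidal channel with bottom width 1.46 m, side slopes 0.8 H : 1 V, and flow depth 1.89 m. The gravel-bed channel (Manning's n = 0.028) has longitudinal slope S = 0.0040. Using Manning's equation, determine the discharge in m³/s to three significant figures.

11.8 m³/s

A = (b + z·y)·y = (1.46 + 0.8×1.89)×1.89 = 5.617 m²
P = b + 2y√(1+z²) = 1.46 + 2×1.89×√(1+0.8²) = 6.301 m
R = A/P = 5.617/6.301 = 0.8915 m
Q = (1/n)·A·R^(2/3)·S^(1/2) = (1/0.028) × 5.617 × 0.8915^(2/3) × 0.0040^(1/2) = 11.75 m³/s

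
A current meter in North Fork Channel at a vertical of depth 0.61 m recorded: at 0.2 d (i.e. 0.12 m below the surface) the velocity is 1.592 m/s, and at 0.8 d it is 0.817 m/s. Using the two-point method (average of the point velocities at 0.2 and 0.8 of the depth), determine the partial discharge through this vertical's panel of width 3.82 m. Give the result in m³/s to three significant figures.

v̄ = (1.592 + 0.817) / 2 = 1.205 m/s
q = v̄ × d × w = 1.205 × 0.61 × 3.82 = 2.807 m³/s

2.81 m³/s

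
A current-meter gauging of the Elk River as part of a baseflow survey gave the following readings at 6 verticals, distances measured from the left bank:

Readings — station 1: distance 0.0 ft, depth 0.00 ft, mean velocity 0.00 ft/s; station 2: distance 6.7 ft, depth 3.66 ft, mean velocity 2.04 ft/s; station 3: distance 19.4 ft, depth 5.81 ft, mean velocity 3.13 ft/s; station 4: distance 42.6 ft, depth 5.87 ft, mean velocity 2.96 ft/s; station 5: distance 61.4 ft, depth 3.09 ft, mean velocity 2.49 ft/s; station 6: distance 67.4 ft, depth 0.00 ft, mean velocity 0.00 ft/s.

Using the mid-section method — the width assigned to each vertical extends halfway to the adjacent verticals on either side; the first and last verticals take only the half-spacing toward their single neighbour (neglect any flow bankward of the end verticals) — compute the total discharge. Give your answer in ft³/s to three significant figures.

859 ft³/s

w_2 = (19.4 − 0.0)/2 = 9.7 ft; q_2 = 2.04 × 3.66 × 9.7 = 72.42 ft³/s
w_3 = (42.6 − 6.7)/2 = 17.95 ft; q_3 = 3.13 × 5.81 × 17.95 = 326.4 ft³/s
w_4 = (61.4 − 19.4)/2 = 21 ft; q_4 = 2.96 × 5.87 × 21 = 364.9 ft³/s
w_5 = (67.4 − 42.6)/2 = 12.4 ft; q_5 = 2.49 × 3.09 × 12.4 = 95.41 ft³/s
Stations 1, 6 contribute zero (depth or velocity is 0).
Q = Σ qᵢ = 859.1 ft³/s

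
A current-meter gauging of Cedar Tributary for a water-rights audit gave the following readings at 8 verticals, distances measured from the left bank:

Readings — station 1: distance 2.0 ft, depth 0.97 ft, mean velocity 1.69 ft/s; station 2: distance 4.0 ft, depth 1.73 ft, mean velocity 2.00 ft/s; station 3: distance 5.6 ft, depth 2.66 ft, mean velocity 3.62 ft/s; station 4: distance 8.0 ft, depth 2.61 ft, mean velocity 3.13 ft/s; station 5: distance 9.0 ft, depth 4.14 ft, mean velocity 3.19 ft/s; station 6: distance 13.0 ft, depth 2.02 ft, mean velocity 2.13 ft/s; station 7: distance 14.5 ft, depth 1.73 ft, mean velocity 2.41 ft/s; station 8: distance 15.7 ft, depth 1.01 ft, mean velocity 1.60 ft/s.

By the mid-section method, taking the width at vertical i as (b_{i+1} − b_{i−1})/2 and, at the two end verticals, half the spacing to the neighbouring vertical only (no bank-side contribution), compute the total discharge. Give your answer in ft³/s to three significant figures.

w_1 = (4.0 − 2.0)/2 = 1 ft; q_1 = 1.69 × 0.97 × 1 = 1.639 ft³/s
w_2 = (5.6 − 2.0)/2 = 1.8 ft; q_2 = 2.00 × 1.73 × 1.8 = 6.228 ft³/s
w_3 = (8.0 − 4.0)/2 = 2 ft; q_3 = 3.62 × 2.66 × 2 = 19.26 ft³/s
w_4 = (9.0 − 5.6)/2 = 1.7 ft; q_4 = 3.13 × 2.61 × 1.7 = 13.89 ft³/s
w_5 = (13.0 − 8.0)/2 = 2.5 ft; q_5 = 3.19 × 4.14 × 2.5 = 33.02 ft³/s
w_6 = (14.5 − 9.0)/2 = 2.75 ft; q_6 = 2.13 × 2.02 × 2.75 = 11.83 ft³/s
w_7 = (15.7 − 13.0)/2 = 1.35 ft; q_7 = 2.41 × 1.73 × 1.35 = 5.629 ft³/s
w_8 = (15.7 − 14.5)/2 = 0.6 ft; q_8 = 1.60 × 1.01 × 0.6 = 0.9696 ft³/s
Q = Σ qᵢ = 92.46 ft³/s

92.5 ft³/s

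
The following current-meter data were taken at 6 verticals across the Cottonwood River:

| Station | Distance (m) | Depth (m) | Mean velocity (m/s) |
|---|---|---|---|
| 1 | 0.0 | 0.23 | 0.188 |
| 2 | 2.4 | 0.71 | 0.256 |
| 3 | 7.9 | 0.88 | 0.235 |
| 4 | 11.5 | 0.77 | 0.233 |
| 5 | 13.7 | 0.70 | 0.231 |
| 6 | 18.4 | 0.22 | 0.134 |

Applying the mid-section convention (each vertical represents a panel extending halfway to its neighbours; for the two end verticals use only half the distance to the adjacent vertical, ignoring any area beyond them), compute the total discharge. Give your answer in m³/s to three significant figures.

w_1 = (2.4 − 0.0)/2 = 1.2 m; q_1 = 0.188 × 0.23 × 1.2 = 0.05189 m³/s
w_2 = (7.9 − 0.0)/2 = 3.95 m; q_2 = 0.256 × 0.71 × 3.95 = 0.7180 m³/s
w_3 = (11.5 − 2.4)/2 = 4.55 m; q_3 = 0.235 × 0.88 × 4.55 = 0.9409 m³/s
w_4 = (13.7 − 7.9)/2 = 2.9 m; q_4 = 0.233 × 0.77 × 2.9 = 0.5203 m³/s
w_5 = (18.4 − 11.5)/2 = 3.45 m; q_5 = 0.231 × 0.70 × 3.45 = 0.5579 m³/s
w_6 = (18.4 − 13.7)/2 = 2.35 m; q_6 = 0.134 × 0.22 × 2.35 = 0.06928 m³/s
Q = Σ qᵢ = 2.858 m³/s

2.86 m³/s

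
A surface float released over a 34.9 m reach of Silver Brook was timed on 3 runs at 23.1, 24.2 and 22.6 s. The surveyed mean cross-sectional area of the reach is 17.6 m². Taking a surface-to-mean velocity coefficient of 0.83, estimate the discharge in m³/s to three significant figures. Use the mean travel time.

t̄ = (23.1 + 24.2 + 22.6) / 3 = 23.3 s
v_surface = L / t̄ = 34.9 / 23.3 = 1.498 m/s
v_mean = 0.83 × 1.498 = 1.243 m/s
Q = A × v_mean = 17.6 × 1.243 = 21.88 m³/s

21.9 m³/s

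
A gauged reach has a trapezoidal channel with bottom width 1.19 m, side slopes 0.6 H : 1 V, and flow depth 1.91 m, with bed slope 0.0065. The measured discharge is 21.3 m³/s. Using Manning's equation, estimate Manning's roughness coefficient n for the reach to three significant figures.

0.0144

A = (b + z·y)·y = (1.19 + 0.6×1.91)×1.91 = 4.462 m²
P = b + 2y√(1+z²) = 1.19 + 2×1.91×√(1+0.6²) = 5.645 m
R = A/P = 4.462/5.645 = 0.7904 m
n = (1/Q)·A·R^(2/3)·S^(1/2) = (1/21.3) × 4.462 × 0.8549 × 0.08062 = 0.01444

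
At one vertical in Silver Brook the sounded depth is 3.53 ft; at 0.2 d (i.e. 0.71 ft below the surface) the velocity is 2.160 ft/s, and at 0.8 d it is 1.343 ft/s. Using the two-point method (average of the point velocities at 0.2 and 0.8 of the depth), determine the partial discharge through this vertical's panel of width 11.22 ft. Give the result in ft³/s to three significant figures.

69.4 ft³/s

v̄ = (2.160 + 1.343) / 2 = 1.752 ft/s
q = v̄ × d × w = 1.752 × 3.53 × 11.22 = 69.37 ft³/s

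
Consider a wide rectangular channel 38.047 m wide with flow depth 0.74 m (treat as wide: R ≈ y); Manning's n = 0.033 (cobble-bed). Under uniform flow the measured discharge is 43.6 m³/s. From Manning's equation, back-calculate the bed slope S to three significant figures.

A = b·y = 38.047 × 0.74 = 28.15 m²
Wide channel: R ≈ y = 0.74 m
S = (Q·n / (1·A·R^(2/3)))² = (43.6×0.033 / (1×28.15×0.8181))² = 0.003902

0.00390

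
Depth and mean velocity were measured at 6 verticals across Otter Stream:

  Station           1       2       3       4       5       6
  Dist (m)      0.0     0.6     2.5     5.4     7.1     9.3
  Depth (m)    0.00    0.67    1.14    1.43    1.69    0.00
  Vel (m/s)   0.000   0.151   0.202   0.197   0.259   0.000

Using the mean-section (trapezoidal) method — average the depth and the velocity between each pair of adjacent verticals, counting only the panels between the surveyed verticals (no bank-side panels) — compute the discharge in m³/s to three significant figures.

Panel 1-2: Δb = 0.6 m, d̄ = (0.00+0.67)/2 = 0.335, v̄ = (0.000+0.151)/2 = 0.0755 → q = 0.6×0.335×0.0755 = 0.01518 m³/s
Panel 2-3: Δb = 1.9 m, d̄ = (0.67+1.14)/2 = 0.905, v̄ = (0.151+0.202)/2 = 0.1765 → q = 1.9×0.905×0.1765 = 0.3035 m³/s
Panel 3-4: Δb = 2.9 m, d̄ = (1.14+1.43)/2 = 1.285, v̄ = (0.202+0.197)/2 = 0.1995 → q = 2.9×1.285×0.1995 = 0.7434 m³/s
Panel 4-5: Δb = 1.7 m, d̄ = (1.43+1.69)/2 = 1.56, v̄ = (0.197+0.259)/2 = 0.228 → q = 1.7×1.56×0.228 = 0.6047 m³/s
Panel 5-6: Δb = 2.2 m, d̄ = (1.69+0.00)/2 = 0.845, v̄ = (0.259+0.000)/2 = 0.1295 → q = 2.2×0.845×0.1295 = 0.2407 m³/s
Q = Σ q = 1.908 m³/s

1.91 m³/s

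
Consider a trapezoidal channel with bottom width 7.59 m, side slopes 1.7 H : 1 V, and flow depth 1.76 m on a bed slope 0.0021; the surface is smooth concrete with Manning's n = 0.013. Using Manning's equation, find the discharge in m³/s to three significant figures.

A = (b + z·y)·y = (7.59 + 1.7×1.76)×1.76 = 18.62 m²
P = b + 2y√(1+z²) = 7.59 + 2×1.76×√(1+1.7²) = 14.53 m
R = A/P = 18.62/14.53 = 1.282 m
Q = (1/n)·A·R^(2/3)·S^(1/2) = (1/0.013) × 18.62 × 1.282^(2/3) × 0.0021^(1/2) = 77.46 m³/s

77.5 m³/s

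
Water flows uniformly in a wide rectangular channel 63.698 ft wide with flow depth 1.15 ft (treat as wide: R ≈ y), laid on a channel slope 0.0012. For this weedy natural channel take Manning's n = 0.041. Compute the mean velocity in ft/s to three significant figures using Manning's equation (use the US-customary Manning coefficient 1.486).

A = b·y = 63.698 × 1.15 = 73.25 ft²
Wide channel: R ≈ y = 1.15 ft
Q = (1.486/n)·A·R^(2/3)·S^(1/2) = (1.486/0.041) × 73.25 × 1.150^(2/3) × 0.0012^(1/2) = 101.0 ft³/s
V = Q/A = 101.0/73.25 = 1.378 ft/s

1.38 ft/s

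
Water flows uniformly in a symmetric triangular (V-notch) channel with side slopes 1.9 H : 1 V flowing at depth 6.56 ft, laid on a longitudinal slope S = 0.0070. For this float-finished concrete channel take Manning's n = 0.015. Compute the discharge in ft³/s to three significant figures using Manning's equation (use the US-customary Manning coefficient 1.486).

A = z·y² = 1.9×6.56² = 81.76 ft²
P = 2y√(1+z²) = 2×6.56×√(1+1.9²) = 28.17 ft
R = A/P = 81.76/28.17 = 2.903 ft
Q = (1.486/n)·A·R^(2/3)·S^(1/2) = (1.486/0.015) × 81.76 × 2.903^(2/3) × 0.0070^(1/2) = 1379 ft³/s

1380 ft³/s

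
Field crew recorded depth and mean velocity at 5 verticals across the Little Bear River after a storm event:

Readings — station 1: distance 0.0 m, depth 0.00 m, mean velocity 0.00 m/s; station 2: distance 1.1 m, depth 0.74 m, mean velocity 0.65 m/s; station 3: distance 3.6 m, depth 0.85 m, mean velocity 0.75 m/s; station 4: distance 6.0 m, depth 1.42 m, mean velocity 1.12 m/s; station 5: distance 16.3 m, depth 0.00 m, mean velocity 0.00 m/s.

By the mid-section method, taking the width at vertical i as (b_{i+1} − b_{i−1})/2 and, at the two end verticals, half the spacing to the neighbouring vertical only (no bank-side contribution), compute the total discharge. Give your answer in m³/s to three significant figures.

w_2 = (3.6 − 0.0)/2 = 1.8 m; q_2 = 0.65 × 0.74 × 1.8 = 0.8658 m³/s
w_3 = (6.0 − 1.1)/2 = 2.45 m; q_3 = 0.75 × 0.85 × 2.45 = 1.562 m³/s
w_4 = (16.3 − 3.6)/2 = 6.35 m; q_4 = 1.12 × 1.42 × 6.35 = 10.10 m³/s
Stations 1, 5 contribute zero (depth or velocity is 0).
Q = Σ qᵢ = 12.53 m³/s

12.5 m³/s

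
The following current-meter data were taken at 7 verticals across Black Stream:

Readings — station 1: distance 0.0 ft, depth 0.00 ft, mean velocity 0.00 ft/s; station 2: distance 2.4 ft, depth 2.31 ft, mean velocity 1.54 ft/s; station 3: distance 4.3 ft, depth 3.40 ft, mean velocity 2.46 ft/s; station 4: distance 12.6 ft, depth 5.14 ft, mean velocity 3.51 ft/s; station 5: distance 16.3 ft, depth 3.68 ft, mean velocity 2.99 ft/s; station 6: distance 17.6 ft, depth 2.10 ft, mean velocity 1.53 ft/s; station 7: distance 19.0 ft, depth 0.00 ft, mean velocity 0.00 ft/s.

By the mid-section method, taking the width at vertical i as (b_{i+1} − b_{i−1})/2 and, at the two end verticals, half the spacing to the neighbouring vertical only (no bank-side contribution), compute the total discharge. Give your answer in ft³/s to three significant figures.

190 ft³/s

w_2 = (4.3 − 0.0)/2 = 2.15 ft; q_2 = 1.54 × 2.31 × 2.15 = 7.648 ft³/s
w_3 = (12.6 − 2.4)/2 = 5.1 ft; q_3 = 2.46 × 3.40 × 5.1 = 42.66 ft³/s
w_4 = (16.3 − 4.3)/2 = 6 ft; q_4 = 3.51 × 5.14 × 6 = 108.2 ft³/s
w_5 = (17.6 − 12.6)/2 = 2.5 ft; q_5 = 2.99 × 3.68 × 2.5 = 27.51 ft³/s
w_6 = (19.0 − 16.3)/2 = 1.35 ft; q_6 = 1.53 × 2.10 × 1.35 = 4.338 ft³/s
Stations 1, 7 contribute zero (depth or velocity is 0).
Q = Σ qᵢ = 190.4 ft³/s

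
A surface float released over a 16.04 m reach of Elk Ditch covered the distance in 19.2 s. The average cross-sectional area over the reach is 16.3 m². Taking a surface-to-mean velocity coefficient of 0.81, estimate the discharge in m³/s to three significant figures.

11.0 m³/s

v_surface = L / t̄ = 16.04 / 19.2 = 0.8354 m/s
v_mean = 0.81 × 0.8354 = 0.6767 m/s
Q = A × v_mean = 16.3 × 0.6767 = 11.03 m³/s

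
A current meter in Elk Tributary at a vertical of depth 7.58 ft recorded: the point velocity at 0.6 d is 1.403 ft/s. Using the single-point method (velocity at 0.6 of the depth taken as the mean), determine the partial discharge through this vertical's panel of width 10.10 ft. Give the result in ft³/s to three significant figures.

v̄ = v₀.₆ = 1.403 ft/s
q = v̄ × d × w = 1.403 × 7.58 × 10.10 = 107.4 ft³/s

107 ft³/s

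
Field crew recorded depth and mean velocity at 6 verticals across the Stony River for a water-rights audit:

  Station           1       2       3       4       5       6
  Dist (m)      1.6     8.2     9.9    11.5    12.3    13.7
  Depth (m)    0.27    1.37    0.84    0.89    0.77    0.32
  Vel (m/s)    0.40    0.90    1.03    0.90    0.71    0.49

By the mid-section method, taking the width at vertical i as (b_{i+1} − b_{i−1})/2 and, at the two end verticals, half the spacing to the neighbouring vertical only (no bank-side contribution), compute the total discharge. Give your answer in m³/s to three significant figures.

8.57 m³/s

w_1 = (8.2 − 1.6)/2 = 3.3 m; q_1 = 0.40 × 0.27 × 3.3 = 0.3564 m³/s
w_2 = (9.9 − 1.6)/2 = 4.15 m; q_2 = 0.90 × 1.37 × 4.15 = 5.117 m³/s
w_3 = (11.5 − 8.2)/2 = 1.65 m; q_3 = 1.03 × 0.84 × 1.65 = 1.428 m³/s
w_4 = (12.3 − 9.9)/2 = 1.2 m; q_4 = 0.90 × 0.89 × 1.2 = 0.9612 m³/s
w_5 = (13.7 − 11.5)/2 = 1.1 m; q_5 = 0.71 × 0.77 × 1.1 = 0.6014 m³/s
w_6 = (13.7 − 12.3)/2 = 0.7 m; q_6 = 0.49 × 0.32 × 0.7 = 0.1098 m³/s
Q = Σ qᵢ = 8.573 m³/s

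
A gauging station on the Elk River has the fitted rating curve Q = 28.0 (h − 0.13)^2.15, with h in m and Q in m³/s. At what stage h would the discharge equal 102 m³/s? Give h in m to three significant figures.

1.95 m

h − h₀ = (Q/C)^(1/b) = (102/28.0)^(1/2.15) = 1.824 m
h = 0.13 + 1.824 = 1.954 m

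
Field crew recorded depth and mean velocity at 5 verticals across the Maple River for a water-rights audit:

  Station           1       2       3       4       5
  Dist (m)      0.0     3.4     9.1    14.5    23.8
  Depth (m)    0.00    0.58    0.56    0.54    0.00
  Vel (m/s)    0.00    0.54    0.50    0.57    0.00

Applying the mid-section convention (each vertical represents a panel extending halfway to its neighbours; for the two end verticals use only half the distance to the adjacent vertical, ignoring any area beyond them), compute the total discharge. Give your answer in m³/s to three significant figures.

5.24 m³/s

w_2 = (9.1 − 0.0)/2 = 4.55 m; q_2 = 0.54 × 0.58 × 4.55 = 1.425 m³/s
w_3 = (14.5 − 3.4)/2 = 5.55 m; q_3 = 0.50 × 0.56 × 5.55 = 1.554 m³/s
w_4 = (23.8 − 9.1)/2 = 7.35 m; q_4 = 0.57 × 0.54 × 7.35 = 2.262 m³/s
Stations 1, 5 contribute zero (depth or velocity is 0).
Q = Σ qᵢ = 5.241 m³/s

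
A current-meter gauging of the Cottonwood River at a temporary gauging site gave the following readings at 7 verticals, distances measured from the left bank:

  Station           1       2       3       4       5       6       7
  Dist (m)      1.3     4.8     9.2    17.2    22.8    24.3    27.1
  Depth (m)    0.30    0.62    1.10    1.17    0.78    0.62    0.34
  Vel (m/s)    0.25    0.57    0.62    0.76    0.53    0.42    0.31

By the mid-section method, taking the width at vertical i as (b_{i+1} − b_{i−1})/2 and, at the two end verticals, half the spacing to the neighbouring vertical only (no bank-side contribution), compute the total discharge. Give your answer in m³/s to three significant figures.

14.0 m³/s

w_1 = (4.8 − 1.3)/2 = 1.75 m; q_1 = 0.25 × 0.30 × 1.75 = 0.1313 m³/s
w_2 = (9.2 − 1.3)/2 = 3.95 m; q_2 = 0.57 × 0.62 × 3.95 = 1.396 m³/s
w_3 = (17.2 − 4.8)/2 = 6.2 m; q_3 = 0.62 × 1.10 × 6.2 = 4.228 m³/s
w_4 = (22.8 − 9.2)/2 = 6.8 m; q_4 = 0.76 × 1.17 × 6.8 = 6.047 m³/s
w_5 = (24.3 − 17.2)/2 = 3.55 m; q_5 = 0.53 × 0.78 × 3.55 = 1.468 m³/s
w_6 = (27.1 − 22.8)/2 = 2.15 m; q_6 = 0.42 × 0.62 × 2.15 = 0.5599 m³/s
w_7 = (27.1 − 24.3)/2 = 1.4 m; q_7 = 0.31 × 0.34 × 1.4 = 0.1476 m³/s
Q = Σ qᵢ = 13.98 m³/s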